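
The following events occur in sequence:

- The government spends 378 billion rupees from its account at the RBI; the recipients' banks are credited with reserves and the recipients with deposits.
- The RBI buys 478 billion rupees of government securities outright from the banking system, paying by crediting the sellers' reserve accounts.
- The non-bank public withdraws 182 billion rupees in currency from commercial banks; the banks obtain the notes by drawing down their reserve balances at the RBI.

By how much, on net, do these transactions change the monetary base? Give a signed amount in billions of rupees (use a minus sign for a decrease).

+856 billion

RBI balance sheet:
  Assets:      Securities +478B
  Liabilities: Bank reserves +674B, Currency in circulation +182B, Government deposits −378B
Monetary base = currency + reserves: +182B + (+674B) = +856 billion.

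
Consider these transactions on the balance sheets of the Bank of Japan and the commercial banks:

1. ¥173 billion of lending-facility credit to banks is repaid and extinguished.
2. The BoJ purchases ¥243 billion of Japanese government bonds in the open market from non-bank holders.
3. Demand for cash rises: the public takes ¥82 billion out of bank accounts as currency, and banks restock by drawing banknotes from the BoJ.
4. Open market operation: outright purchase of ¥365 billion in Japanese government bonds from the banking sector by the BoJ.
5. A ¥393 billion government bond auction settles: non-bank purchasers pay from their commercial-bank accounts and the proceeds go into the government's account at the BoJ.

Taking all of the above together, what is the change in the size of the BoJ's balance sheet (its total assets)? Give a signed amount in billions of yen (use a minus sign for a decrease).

Discount-window repayment ¥173 billion: a BoJ asset is shed → −¥173B.
Asset purchase (from non-banks) ¥243 billion: a BoJ asset is acquired → +¥243B.
Currency withdrawal ¥82 billion: only the composition of liabilities changes → 0.
OMO purchase (from banks) ¥365 billion: a BoJ asset is acquired → +¥365B.
Government account inflow ¥393 billion: only the composition of liabilities changes → 0.
Net: −173 + 243 + 0 + 365 + 0 = +¥435 billion.

+¥435 billion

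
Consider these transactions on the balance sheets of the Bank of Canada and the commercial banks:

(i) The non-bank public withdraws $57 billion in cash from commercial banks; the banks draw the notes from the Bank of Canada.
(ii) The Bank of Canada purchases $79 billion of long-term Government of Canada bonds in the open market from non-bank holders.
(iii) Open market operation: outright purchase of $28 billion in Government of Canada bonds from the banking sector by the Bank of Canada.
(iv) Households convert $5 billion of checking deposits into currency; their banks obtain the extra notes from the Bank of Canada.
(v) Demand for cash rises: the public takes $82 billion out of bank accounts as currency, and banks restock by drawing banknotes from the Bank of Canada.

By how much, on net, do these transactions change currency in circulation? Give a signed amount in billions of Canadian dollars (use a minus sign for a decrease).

Currency withdrawal $57 billion: notes leave the central bank → +$57B.
Asset purchase (from non-banks) $79 billion: no currency enters or leaves circulation → 0.
OMO purchase (from banks) $28 billion: no currency enters or leaves circulation → 0.
Currency withdrawal $5 billion: notes leave the central bank → +$5B.
Currency withdrawal $82 billion: notes leave the central bank → +$82B.
Net: 57 + 0 + 0 + 5 + 82 = +$144 billion.

+$144 billion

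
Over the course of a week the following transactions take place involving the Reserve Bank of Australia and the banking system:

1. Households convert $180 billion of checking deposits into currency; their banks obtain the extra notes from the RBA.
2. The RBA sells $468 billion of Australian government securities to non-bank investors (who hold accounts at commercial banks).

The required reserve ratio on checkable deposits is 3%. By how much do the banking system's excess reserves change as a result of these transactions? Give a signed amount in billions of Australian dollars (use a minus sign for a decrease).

-$628.56 billion

Currency withdrawal $180 billion: reserves −$180B, deposits −$180B.
Asset sale (to non-banks) $468 billion: reserves −$468B, deposits −$468B.
Totals: Δreserves = −$648B, Δdeposits = −$648B.
Δrequired reserves = 3% × −$648B = −$19.44B.
Δexcess reserves = Δreserves − Δrequired = −$648B − (−$19.44B) = -$628.56 billion.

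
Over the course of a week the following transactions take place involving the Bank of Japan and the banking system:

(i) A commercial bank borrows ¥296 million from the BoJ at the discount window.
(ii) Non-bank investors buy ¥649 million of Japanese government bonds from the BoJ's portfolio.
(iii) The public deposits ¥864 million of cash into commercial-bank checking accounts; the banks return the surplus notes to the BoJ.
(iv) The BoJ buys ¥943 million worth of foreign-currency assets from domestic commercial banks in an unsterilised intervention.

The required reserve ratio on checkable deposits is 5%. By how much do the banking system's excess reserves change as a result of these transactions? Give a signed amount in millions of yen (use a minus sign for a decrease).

+¥1443.25 million

Discount-window loan ¥296 million: reserves +¥296M, deposits 0.
Asset sale (to non-banks) ¥649 million: reserves −¥649M, deposits −¥649M.
Currency deposit ¥864 million: reserves +¥864M, deposits +¥864M.
FX purchase ¥943 million: reserves +¥943M, deposits 0.
Totals: Δreserves = +¥1454M, Δdeposits = +¥215M.
Δrequired reserves = 5% × +¥215M = +¥10.75M.
Δexcess reserves = Δreserves − Δrequired = +¥1454M − (+¥10.75M) = +¥1443.25 million.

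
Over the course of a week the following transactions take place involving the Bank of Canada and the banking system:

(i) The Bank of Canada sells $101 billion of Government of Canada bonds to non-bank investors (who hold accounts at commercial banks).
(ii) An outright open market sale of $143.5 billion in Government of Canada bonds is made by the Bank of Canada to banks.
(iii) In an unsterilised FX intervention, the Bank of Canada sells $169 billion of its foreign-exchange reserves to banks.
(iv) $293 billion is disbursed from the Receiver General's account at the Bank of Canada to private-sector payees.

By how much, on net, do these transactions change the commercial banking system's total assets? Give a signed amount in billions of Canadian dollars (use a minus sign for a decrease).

+$192 billion

Asset sale (to non-banks) $101 billion: bank balance sheets shrink → −$101B.
OMO sale (to banks) $143.5 billion: just an asset swap on bank balance sheets → 0.
FX sale $169 billion: just an asset swap on bank balance sheets → 0.
Government spending $293 billion: bank balance sheets expand → +$293B.
Net: −101 + 0 + 0 + 293 = +$192 billion.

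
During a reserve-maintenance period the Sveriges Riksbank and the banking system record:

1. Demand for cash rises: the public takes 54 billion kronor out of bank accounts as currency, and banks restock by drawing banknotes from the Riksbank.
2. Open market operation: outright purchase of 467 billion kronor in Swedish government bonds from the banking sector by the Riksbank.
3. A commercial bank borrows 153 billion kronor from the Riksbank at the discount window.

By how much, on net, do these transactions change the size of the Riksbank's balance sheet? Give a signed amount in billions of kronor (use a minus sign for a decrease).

+620 billion

Currency withdrawal 54 billion kronor: only the composition of liabilities changes → 0.
OMO purchase (from banks) 467 billion kronor: a Riksbank asset is acquired → +467B.
Discount-window loan 153 billion kronor: a Riksbank asset is acquired → +153B.
Net: 0 + 467 + 153 = +620 billion.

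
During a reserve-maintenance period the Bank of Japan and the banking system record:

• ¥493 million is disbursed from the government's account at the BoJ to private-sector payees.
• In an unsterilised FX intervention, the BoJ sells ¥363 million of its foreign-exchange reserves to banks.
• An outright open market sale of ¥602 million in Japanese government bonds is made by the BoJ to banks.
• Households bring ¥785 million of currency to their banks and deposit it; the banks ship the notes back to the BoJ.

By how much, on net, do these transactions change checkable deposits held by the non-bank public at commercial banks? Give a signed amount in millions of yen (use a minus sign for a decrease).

+¥1278 million

BoJ balance sheet:
  Assets:      Securities −¥602M, Foreign assets −¥363M
  Liabilities: Bank reserves +¥313M, Currency in circulation −¥785M, Government deposits −¥493M
Commercial banking system:
  Assets:      Reserves at CB +¥313M, Securities +¥602M, Foreign assets +¥363M
  Liabilities: Checkable deposits +¥1278M
So the change in checkable deposits held by the non-bank public at commercial banks is +¥1278 million.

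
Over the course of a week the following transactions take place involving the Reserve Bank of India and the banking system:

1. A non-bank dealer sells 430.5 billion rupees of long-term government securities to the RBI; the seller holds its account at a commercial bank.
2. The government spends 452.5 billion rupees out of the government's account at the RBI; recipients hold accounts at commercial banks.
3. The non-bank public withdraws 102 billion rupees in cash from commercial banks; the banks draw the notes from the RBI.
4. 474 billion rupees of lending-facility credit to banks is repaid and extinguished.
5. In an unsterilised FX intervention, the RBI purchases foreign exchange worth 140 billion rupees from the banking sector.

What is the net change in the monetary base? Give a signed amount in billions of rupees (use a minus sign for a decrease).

+549 billion

RBI balance sheet:
  Assets:      Securities +430.5B, Loans to banks −474B, Foreign assets +140B
  Liabilities: Bank reserves +447B, Currency in circulation +102B, Government deposits −452.5B
Monetary base = currency + reserves: +102B + (+447B) = +549 billion.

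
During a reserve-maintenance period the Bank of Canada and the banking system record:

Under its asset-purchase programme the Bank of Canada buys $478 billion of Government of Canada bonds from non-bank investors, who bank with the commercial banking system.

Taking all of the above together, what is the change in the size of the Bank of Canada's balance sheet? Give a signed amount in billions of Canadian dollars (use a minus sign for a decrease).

Bank of Canada balance sheet:
  Assets:      Securities +$478B
  Liabilities: Bank reserves +$478B
Commercial banking system:
  Assets:      Reserves at CB +$478B
  Liabilities: Checkable deposits +$478B
Change in total Bank of Canada assets = +$478 billion.

+$478 billion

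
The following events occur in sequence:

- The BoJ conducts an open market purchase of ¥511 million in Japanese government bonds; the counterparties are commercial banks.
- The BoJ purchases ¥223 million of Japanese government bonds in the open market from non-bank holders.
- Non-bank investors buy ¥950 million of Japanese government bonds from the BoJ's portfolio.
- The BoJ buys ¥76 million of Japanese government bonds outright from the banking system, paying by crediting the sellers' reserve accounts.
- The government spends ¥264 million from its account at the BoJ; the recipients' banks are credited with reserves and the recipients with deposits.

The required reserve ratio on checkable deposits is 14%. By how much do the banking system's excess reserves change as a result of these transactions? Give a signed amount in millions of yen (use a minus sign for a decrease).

OMO purchase (from banks) ¥511 million: reserves +¥511M, deposits 0.
Asset purchase (from non-banks) ¥223 million: reserves +¥223M, deposits +¥223M.
Asset sale (to non-banks) ¥950 million: reserves −¥950M, deposits −¥950M.
OMO purchase (from banks) ¥76 million: reserves +¥76M, deposits 0.
Government spending ¥264 million: reserves +¥264M, deposits +¥264M.
Totals: Δreserves = +¥124M, Δdeposits = −¥463M.
Δrequired reserves = 14% × −¥463M = −¥64.82M.
Δexcess reserves = Δreserves − Δrequired = +¥124M − (−¥64.82M) = +¥188.82 million.

+¥188.82 million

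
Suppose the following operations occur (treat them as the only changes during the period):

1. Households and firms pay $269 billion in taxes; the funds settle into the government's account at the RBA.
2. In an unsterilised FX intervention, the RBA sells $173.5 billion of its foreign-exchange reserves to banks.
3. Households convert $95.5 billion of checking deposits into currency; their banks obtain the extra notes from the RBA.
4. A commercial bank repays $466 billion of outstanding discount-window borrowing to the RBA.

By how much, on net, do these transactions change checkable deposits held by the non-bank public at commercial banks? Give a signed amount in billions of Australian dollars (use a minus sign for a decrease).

Government account inflow $269 billion: non-bank counterparties' bank balances fall → −$269B.
FX sale $173.5 billion: the counterparty is a bank, so public deposits are unchanged → 0.
Currency withdrawal $95.5 billion: non-bank counterparties' bank balances fall → −$95.5B.
Discount-window repayment $466 billion: the counterparty is a bank, so public deposits are unchanged → 0.
Net: −269 + 0 − 95.5 + 0 = -$364.5 billion.

-$364.5 billion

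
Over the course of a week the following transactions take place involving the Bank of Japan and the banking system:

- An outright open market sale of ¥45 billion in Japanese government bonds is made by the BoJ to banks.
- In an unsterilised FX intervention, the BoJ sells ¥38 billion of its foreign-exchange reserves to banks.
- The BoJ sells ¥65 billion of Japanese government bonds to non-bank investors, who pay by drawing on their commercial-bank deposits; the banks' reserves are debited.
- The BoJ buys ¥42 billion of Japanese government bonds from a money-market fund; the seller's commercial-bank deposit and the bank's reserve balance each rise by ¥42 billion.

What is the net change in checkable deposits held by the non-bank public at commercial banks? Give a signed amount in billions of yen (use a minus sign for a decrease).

-¥23 billion

OMO sale (to banks) ¥45 billion: the counterparty is a bank, so public deposits are unchanged → 0.
FX sale ¥38 billion: the counterparty is a bank, so public deposits are unchanged → 0.
Asset sale (to non-banks) ¥65 billion: non-bank counterparties' bank balances fall → −¥65B.
Asset purchase (from non-banks) ¥42 billion: non-bank counterparties' bank balances rise → +¥42B.
Net: 0 + 0 − 65 + 42 = -¥23 billion.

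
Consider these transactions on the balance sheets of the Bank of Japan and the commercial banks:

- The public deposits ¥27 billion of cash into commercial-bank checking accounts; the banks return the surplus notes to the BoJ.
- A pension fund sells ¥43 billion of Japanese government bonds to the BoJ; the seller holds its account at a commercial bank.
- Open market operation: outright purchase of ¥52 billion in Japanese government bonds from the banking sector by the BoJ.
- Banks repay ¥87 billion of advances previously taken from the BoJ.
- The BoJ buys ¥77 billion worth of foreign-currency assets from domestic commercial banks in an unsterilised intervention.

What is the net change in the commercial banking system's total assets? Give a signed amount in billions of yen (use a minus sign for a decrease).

Currency deposit ¥27 billion: bank balance sheets expand → +¥27B.
Asset purchase (from non-banks) ¥43 billion: bank balance sheets expand → +¥43B.
OMO purchase (from banks) ¥52 billion: just an asset swap on bank balance sheets → 0.
Discount-window repayment ¥87 billion: bank balance sheets shrink → −¥87B.
FX purchase ¥77 billion: just an asset swap on bank balance sheets → 0.
Net: 27 + 43 + 0 − 87 + 0 = -¥17 billion.

-¥17 billion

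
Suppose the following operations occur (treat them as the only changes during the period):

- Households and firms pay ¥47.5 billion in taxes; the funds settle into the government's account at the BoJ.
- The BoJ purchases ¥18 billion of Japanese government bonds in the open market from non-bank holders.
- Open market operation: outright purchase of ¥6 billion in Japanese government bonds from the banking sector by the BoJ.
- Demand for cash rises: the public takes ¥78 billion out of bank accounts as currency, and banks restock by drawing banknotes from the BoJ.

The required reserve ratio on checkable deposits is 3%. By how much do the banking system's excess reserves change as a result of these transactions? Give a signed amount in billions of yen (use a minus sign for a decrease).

-¥98.275 billion

Government account inflow ¥47.5 billion: reserves −¥47.5B, deposits −¥47.5B.
Asset purchase (from non-banks) ¥18 billion: reserves +¥18B, deposits +¥18B.
OMO purchase (from banks) ¥6 billion: reserves +¥6B, deposits 0.
Currency withdrawal ¥78 billion: reserves −¥78B, deposits −¥78B.
Totals: Δreserves = −¥101.5B, Δdeposits = −¥107.5B.
Δrequired reserves = 3% × −¥107.5B = −¥3.225B.
Δexcess reserves = Δreserves − Δrequired = −¥101.5B − (−¥3.225B) = -¥98.275 billion.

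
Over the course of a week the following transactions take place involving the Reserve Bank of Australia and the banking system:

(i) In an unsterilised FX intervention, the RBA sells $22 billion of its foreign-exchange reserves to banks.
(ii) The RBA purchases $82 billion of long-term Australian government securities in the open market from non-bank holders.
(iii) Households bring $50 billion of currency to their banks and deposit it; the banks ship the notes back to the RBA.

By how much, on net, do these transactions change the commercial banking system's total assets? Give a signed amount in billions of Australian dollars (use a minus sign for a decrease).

RBA balance sheet:
  Assets:      Securities +$82B, Foreign assets −$22B
  Liabilities: Bank reserves +$110B, Currency in circulation −$50B
Commercial banking system:
  Assets:      Reserves at CB +$110B, Foreign assets +$22B
  Liabilities: Checkable deposits +$132B
Change in total bank assets = +$132 billion.

+$132 billion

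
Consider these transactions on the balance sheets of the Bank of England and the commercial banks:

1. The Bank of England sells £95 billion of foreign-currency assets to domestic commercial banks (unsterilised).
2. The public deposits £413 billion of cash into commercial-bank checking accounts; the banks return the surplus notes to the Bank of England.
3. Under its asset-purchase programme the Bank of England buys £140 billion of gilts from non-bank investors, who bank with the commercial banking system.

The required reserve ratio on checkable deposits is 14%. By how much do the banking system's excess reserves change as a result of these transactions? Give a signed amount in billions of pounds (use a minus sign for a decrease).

+£380.58 billion

FX sale £95 billion: reserves −£95B, deposits 0.
Currency deposit £413 billion: reserves +£413B, deposits +£413B.
Asset purchase (from non-banks) £140 billion: reserves +£140B, deposits +£140B.
Totals: Δreserves = +£458B, Δdeposits = +£553B.
Δrequired reserves = 14% × +£553B = +£77.42B.
Δexcess reserves = Δreserves − Δrequired = +£458B − (+£77.42B) = +£380.58 billion.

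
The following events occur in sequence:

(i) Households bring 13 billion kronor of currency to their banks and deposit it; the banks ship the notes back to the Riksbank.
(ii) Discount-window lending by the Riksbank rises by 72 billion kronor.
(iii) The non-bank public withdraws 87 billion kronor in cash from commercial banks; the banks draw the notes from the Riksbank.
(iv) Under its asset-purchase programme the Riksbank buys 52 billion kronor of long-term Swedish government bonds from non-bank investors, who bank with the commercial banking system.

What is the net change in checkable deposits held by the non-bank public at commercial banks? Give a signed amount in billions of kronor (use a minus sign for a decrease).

-22 billion

Riksbank balance sheet:
  Assets:      Securities +52B, Loans to banks +72B
  Liabilities: Bank reserves +50B, Currency in circulation +74B
Commercial banking system:
  Assets:      Reserves at CB +50B
  Liabilities: Checkable deposits −22B, Borrowings from CB +72B
So the change in checkable deposits held by the non-bank public at commercial banks is -22 billion.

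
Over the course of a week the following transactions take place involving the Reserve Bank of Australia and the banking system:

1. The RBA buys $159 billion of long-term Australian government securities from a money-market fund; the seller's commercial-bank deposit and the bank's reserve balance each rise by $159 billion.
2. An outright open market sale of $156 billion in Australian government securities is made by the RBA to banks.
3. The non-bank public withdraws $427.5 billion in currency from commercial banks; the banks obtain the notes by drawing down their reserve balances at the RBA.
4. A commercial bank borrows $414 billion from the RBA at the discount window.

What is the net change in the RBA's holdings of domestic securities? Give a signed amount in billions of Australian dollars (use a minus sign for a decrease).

+$3 billion

RBA balance sheet:
  Assets:      Securities +$3B, Loans to banks +$414B
  Liabilities: Bank reserves −$10.5B, Currency in circulation +$427.5B
So the change in the RBA's holdings of domestic securities is +$3 billion.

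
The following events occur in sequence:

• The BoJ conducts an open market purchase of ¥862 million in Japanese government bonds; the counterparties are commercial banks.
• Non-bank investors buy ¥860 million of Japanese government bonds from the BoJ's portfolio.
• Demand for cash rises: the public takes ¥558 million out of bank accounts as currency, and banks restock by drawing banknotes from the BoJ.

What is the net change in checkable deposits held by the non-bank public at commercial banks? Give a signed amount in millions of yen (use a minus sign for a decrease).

-¥1418 million

BoJ balance sheet:
  Assets:      Securities +¥2M
  Liabilities: Bank reserves −¥556M, Currency in circulation +¥558M
Commercial banking system:
  Assets:      Reserves at CB −¥556M, Securities −¥862M
  Liabilities: Checkable deposits −¥1418M
So the change in checkable deposits held by the non-bank public at commercial banks is -¥1418 million.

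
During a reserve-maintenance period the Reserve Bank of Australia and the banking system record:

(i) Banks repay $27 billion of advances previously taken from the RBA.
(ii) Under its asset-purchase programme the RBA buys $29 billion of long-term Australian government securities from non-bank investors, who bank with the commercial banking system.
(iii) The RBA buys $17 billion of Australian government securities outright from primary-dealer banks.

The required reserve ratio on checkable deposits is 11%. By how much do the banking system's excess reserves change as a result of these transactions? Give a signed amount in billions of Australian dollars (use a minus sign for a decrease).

Discount-window repayment $27 billion: reserves −$27B, deposits 0.
Asset purchase (from non-banks) $29 billion: reserves +$29B, deposits +$29B.
OMO purchase (from banks) $17 billion: reserves +$17B, deposits 0.
Totals: Δreserves = +$19B, Δdeposits = +$29B.
Δrequired reserves = 11% × +$29B = +$3.19B.
Δexcess reserves = Δreserves − Δrequired = +$19B − (+$3.19B) = +$15.81 billion.

+$15.81 billion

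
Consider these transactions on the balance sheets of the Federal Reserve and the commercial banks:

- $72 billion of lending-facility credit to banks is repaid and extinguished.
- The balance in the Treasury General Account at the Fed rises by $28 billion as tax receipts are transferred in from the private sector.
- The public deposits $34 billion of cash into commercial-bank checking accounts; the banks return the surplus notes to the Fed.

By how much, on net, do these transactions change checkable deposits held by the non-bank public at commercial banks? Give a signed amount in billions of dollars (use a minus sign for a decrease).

+$6 billion

Discount-window repayment $72 billion: the counterparty is a bank, so public deposits are unchanged → 0.
Government account inflow $28 billion: non-bank counterparties' bank balances fall → −$28B.
Currency deposit $34 billion: non-bank counterparties' bank balances rise → +$34B.
Net: 0 − 28 + 34 = +$6 billion.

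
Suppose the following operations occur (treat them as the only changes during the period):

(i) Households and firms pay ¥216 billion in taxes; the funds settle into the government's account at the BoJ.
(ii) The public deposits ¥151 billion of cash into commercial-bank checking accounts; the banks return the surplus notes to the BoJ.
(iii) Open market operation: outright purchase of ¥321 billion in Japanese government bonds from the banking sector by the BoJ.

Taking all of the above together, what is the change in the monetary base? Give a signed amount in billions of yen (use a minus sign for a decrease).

Government account inflow ¥216 billion: reserves shift to a non-base liability → −¥216B.
Currency deposit ¥151 billion: just a shift between currency and reserves — both are base money → 0.
OMO purchase (from banks) ¥321 billion: BoJ balance sheet expands → +¥321B.
Net: −216 + 0 + 321 = +¥105 billion.

+¥105 billion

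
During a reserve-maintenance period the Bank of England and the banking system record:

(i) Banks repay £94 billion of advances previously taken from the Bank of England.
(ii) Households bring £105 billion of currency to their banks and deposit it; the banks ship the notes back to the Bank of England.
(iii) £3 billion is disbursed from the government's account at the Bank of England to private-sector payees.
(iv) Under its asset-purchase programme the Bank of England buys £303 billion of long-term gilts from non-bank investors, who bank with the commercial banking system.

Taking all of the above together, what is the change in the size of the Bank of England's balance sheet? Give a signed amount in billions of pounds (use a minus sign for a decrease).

Discount-window repayment £94 billion: a Bank of England asset is shed → −£94B.
Currency deposit £105 billion: only the composition of liabilities changes → 0.
Government spending £3 billion: only the composition of liabilities changes → 0.
Asset purchase (from non-banks) £303 billion: a Bank of England asset is acquired → +£303B.
Net: −94 + 0 + 0 + 303 = +£209 billion.

+£209 billion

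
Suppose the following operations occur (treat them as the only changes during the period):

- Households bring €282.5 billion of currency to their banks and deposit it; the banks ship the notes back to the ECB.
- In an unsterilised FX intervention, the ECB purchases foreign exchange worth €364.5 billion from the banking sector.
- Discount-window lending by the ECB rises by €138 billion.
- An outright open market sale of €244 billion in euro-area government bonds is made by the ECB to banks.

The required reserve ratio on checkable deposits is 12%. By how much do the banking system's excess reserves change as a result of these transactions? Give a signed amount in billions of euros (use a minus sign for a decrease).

+€507.1 billion

Currency deposit €282.5 billion: reserves +€282.5B, deposits +€282.5B.
FX purchase €364.5 billion: reserves +€364.5B, deposits 0.
Discount-window loan €138 billion: reserves +€138B, deposits 0.
OMO sale (to banks) €244 billion: reserves −€244B, deposits 0.
Totals: Δreserves = +€541B, Δdeposits = +€282.5B.
Δrequired reserves = 12% × +€282.5B = +€33.9B.
Δexcess reserves = Δreserves − Δrequired = +€541B − (+€33.9B) = +€507.1 billion.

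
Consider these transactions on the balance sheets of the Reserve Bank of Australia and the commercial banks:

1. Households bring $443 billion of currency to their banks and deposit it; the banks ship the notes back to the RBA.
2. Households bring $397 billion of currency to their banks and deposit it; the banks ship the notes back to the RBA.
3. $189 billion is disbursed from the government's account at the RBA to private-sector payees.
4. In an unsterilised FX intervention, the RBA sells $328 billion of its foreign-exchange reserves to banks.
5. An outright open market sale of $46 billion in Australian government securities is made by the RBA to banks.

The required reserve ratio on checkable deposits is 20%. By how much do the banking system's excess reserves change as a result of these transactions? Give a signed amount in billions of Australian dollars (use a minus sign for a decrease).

+$449.2 billion

Currency deposit $443 billion: reserves +$443B, deposits +$443B.
Currency deposit $397 billion: reserves +$397B, deposits +$397B.
Government spending $189 billion: reserves +$189B, deposits +$189B.
FX sale $328 billion: reserves −$328B, deposits 0.
OMO sale (to banks) $46 billion: reserves −$46B, deposits 0.
Totals: Δreserves = +$655B, Δdeposits = +$1029B.
Δrequired reserves = 20% × +$1029B = +$205.8B.
Δexcess reserves = Δreserves − Δrequired = +$655B − (+$205.8B) = +$449.2 billion.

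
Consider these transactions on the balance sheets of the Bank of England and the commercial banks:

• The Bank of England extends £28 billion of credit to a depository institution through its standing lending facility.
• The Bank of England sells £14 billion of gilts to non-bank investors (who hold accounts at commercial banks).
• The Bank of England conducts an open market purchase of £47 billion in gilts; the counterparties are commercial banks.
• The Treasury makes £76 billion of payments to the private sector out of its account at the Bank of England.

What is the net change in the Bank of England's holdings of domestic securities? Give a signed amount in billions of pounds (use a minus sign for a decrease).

Discount-window loan £28 billion: the Bank of England's securities portfolio is untouched → 0.
Asset sale (to non-banks) £14 billion: securities removed from the Bank of England's portfolio → −£14B.
OMO purchase (from banks) £47 billion: securities added to the Bank of England's portfolio → +£47B.
Government spending £76 billion: the Bank of England's securities portfolio is untouched → 0.
Net: 0 − 14 + 47 + 0 = +£33 billion.

+£33 billion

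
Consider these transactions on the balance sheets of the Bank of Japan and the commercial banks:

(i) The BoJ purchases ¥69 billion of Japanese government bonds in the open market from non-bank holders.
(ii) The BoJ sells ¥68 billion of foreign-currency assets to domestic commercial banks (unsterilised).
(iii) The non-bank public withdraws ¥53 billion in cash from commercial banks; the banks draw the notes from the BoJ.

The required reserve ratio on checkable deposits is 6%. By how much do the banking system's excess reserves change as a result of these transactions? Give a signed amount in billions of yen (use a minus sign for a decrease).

Asset purchase (from non-banks) ¥69 billion: reserves +¥69B, deposits +¥69B.
FX sale ¥68 billion: reserves −¥68B, deposits 0.
Currency withdrawal ¥53 billion: reserves −¥53B, deposits −¥53B.
Totals: Δreserves = −¥52B, Δdeposits = +¥16B.
Δrequired reserves = 6% × +¥16B = +¥0.96B.
Δexcess reserves = Δreserves − Δrequired = −¥52B − (+¥0.96B) = -¥52.96 billion.

-¥52.96 billion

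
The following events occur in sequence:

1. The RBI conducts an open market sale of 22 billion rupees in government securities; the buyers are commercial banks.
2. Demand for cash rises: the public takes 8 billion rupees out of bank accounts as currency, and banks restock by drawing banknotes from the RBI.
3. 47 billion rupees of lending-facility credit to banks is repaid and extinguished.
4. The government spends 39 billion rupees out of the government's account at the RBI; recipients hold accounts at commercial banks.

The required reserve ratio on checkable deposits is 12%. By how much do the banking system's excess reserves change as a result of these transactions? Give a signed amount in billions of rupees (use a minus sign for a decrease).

-41.72 billion

OMO sale (to banks) 22 billion rupees: reserves −22B, deposits 0.
Currency withdrawal 8 billion rupees: reserves −8B, deposits −8B.
Discount-window repayment 47 billion rupees: reserves −47B, deposits 0.
Government spending 39 billion rupees: reserves +39B, deposits +39B.
Totals: Δreserves = −38B, Δdeposits = +31B.
Δrequired reserves = 12% × +31B = +3.72B.
Δexcess reserves = Δreserves − Δrequired = −38B − (+3.72B) = -41.72 billion.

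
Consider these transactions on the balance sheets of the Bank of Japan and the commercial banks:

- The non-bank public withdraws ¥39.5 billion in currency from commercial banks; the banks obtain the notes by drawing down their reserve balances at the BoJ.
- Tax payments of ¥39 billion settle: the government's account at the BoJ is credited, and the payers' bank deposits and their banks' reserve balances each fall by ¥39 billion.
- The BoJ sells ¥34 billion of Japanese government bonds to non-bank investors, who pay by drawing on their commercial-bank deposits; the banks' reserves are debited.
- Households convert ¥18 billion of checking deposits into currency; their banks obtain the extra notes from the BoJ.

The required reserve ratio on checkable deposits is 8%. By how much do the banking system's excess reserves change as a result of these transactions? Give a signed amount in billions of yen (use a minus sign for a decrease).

Currency withdrawal ¥39.5 billion: reserves −¥39.5B, deposits −¥39.5B.
Government account inflow ¥39 billion: reserves −¥39B, deposits −¥39B.
Asset sale (to non-banks) ¥34 billion: reserves −¥34B, deposits −¥34B.
Currency withdrawal ¥18 billion: reserves −¥18B, deposits −¥18B.
Totals: Δreserves = −¥130.5B, Δdeposits = −¥130.5B.
Δrequired reserves = 8% × −¥130.5B = −¥10.44B.
Δexcess reserves = Δreserves − Δrequired = −¥130.5B − (−¥10.44B) = -¥120.06 billion.

-¥120.06 billion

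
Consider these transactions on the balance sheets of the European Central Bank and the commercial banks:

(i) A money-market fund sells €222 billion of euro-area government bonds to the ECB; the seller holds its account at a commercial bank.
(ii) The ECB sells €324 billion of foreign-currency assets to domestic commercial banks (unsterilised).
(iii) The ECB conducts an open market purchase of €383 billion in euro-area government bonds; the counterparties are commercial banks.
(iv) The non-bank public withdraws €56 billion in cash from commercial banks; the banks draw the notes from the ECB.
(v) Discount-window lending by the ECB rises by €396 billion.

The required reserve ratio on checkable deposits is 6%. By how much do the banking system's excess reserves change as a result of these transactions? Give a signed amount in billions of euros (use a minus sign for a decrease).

Asset purchase (from non-banks) €222 billion: reserves +€222B, deposits +€222B.
FX sale €324 billion: reserves −€324B, deposits 0.
OMO purchase (from banks) €383 billion: reserves +€383B, deposits 0.
Currency withdrawal €56 billion: reserves −€56B, deposits −€56B.
Discount-window loan €396 billion: reserves +€396B, deposits 0.
Totals: Δreserves = +€621B, Δdeposits = +€166B.
Δrequired reserves = 6% × +€166B = +€9.96B.
Δexcess reserves = Δreserves − Δrequired = +€621B − (+€9.96B) = +€611.04 billion.

+€611.04 billion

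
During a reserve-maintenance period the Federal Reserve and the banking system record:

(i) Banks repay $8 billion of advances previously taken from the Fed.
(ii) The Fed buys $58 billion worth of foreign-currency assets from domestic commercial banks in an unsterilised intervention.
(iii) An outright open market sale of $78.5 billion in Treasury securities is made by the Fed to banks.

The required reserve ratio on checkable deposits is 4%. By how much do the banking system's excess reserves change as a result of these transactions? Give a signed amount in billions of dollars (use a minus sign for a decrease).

Discount-window repayment $8 billion: reserves −$8B, deposits 0.
FX purchase $58 billion: reserves +$58B, deposits 0.
OMO sale (to banks) $78.5 billion: reserves −$78.5B, deposits 0.
Totals: Δreserves = −$28.5B, Δdeposits = 0.
Δrequired reserves = 4% × 0 = 0.
Δexcess reserves = Δreserves − Δrequired = −$28.5B − (0) = -$28.5 billion.

-$28.5 billion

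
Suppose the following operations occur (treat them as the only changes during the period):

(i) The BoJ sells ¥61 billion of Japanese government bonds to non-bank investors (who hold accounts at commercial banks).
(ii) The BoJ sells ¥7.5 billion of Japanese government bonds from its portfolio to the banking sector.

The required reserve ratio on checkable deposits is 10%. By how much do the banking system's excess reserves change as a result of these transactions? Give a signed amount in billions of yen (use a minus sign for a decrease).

Asset sale (to non-banks) ¥61 billion: reserves −¥61B, deposits −¥61B.
OMO sale (to banks) ¥7.5 billion: reserves −¥7.5B, deposits 0.
Totals: Δreserves = −¥68.5B, Δdeposits = −¥61B.
Δrequired reserves = 10% × −¥61B = −¥6.1B.
Δexcess reserves = Δreserves − Δrequired = −¥68.5B − (−¥6.1B) = -¥62.4 billion.

-¥62.4 billion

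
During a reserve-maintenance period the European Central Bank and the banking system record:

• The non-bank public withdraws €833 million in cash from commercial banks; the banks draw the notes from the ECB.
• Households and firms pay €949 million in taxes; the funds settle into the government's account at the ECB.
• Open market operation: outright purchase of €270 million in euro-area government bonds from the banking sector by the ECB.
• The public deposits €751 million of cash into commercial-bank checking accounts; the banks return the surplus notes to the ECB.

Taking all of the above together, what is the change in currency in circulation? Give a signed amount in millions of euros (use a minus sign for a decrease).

ECB balance sheet:
  Assets:      Securities +€270M
  Liabilities: Bank reserves −€761M, Currency in circulation +€82M, Government deposits +€949M
Commercial banking system:
  Assets:      Reserves at CB −€761M, Securities −€270M
  Liabilities: Checkable deposits −€1031M
So the change in currency in circulation is +€82 million.

+€82 million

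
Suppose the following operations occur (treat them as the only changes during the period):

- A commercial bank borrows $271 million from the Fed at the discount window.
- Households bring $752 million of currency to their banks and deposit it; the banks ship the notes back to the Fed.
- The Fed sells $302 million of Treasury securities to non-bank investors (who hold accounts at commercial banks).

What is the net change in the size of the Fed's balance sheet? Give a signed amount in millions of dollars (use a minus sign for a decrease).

Fed balance sheet:
  Assets:      Securities −$302M, Loans to banks +$271M
  Liabilities: Bank reserves +$721M, Currency in circulation −$752M
Commercial banking system:
  Assets:      Reserves at CB +$721M
  Liabilities: Checkable deposits +$450M, Borrowings from CB +$271M
Change in total Fed assets = -$31 million.

-$31 million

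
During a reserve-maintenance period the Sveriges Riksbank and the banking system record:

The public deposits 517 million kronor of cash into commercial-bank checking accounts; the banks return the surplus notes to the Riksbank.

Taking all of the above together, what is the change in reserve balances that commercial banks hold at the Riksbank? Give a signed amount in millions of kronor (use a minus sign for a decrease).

+517 million

Currency deposit 517 million kronor: returned notes are swapped for reserve credit → +517M.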